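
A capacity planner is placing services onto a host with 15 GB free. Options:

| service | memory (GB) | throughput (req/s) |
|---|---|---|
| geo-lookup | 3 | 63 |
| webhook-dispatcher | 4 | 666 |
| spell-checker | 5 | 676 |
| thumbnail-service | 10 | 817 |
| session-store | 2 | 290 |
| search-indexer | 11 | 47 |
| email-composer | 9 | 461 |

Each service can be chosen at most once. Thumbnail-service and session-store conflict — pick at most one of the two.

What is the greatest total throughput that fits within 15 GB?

1695

The ratio ordering already packs tightly: geo-lookup + webhook-dispatcher + spell-checker + session-store, 14 GB, 1695.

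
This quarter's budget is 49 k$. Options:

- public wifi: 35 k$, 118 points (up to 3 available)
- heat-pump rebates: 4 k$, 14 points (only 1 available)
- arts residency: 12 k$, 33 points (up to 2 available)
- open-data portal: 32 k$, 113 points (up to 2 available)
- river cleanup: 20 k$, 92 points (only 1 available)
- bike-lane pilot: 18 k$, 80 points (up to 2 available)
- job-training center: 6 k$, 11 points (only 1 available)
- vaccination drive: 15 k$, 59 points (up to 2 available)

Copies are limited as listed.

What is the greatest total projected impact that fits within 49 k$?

198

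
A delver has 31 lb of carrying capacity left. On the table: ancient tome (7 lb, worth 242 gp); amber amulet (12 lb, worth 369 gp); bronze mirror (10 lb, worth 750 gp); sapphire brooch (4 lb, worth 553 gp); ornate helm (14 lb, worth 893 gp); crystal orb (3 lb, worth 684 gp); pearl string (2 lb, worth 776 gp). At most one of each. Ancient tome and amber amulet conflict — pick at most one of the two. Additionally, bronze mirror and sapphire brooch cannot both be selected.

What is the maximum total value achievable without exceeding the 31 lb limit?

3148

Ancient tome + sapphire brooch + ornate helm + crystal orb + pearl string uses 30 of the 31 lb and totals 3148.
Every other selection either busts 31 lb or breaks a pairing rule or fails to beat 3148.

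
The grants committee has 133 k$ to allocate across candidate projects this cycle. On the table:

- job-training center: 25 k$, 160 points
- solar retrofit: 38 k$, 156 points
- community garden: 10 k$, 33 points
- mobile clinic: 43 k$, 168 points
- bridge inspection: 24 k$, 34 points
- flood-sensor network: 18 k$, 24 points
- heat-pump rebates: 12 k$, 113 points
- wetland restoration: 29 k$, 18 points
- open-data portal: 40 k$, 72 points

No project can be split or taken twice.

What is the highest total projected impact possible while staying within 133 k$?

Ranking by ratio (projected impact/k$): heat-pump rebates 9.42, job-training center 6.40, solar retrofit 4.11.
Job-training center + solar retrofit + community garden + mobile clinic + heat-pump rebates uses 128 of the 133 k$ and totals 630.
Every other selection either busts 133 k$ or fails to beat 630.

630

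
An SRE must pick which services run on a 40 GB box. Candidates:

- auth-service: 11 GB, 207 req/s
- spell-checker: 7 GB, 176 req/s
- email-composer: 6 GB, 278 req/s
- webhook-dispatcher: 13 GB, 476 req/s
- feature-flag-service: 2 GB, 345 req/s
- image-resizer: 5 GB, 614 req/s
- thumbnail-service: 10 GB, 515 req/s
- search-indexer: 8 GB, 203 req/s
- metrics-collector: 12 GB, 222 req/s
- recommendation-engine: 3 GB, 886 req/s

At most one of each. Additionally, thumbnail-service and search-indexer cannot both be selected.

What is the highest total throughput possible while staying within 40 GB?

Email-composer + webhook-dispatcher + feature-flag-service + image-resizer + thumbnail-service + recommendation-engine uses 39 of the 40 GB and totals 3114.
The closest alternative, spell-checker + webhook-dispatcher + feature-flag-service + image-resizer + thumbnail-service + recommendation-engine, reaches only 3012.

3114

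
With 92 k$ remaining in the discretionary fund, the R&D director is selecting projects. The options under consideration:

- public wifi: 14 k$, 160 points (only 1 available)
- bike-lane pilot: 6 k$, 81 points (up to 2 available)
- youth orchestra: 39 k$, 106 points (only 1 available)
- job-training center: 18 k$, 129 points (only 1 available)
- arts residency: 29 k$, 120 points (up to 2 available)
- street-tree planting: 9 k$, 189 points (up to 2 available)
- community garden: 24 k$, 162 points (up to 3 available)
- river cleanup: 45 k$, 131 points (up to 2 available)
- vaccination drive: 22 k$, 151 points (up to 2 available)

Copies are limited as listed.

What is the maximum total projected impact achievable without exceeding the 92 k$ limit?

1024

Ranking by ratio (projected impact/k$): street-tree planting 21.00, bike-lane pilot 13.50, public wifi 11.43, job-training center 7.17.
Taking the top-ratio projects first gives public wifi + 2×bike-lane pilot + job-training center + 2×street-tree planting + vaccination drive for 980 (84 k$).
The 40 k$ tied up in job-training center and vaccination drive is better spent on 2×community garden — total rises to 1024 (92 k$).
That's the maximum — no swap from here does better than 1024.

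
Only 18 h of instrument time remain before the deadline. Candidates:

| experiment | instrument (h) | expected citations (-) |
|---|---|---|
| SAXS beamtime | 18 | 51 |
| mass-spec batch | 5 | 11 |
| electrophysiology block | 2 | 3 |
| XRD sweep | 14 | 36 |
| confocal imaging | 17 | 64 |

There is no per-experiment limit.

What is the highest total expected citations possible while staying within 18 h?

64

Best packing: confocal imaging — 17 h, 64 total.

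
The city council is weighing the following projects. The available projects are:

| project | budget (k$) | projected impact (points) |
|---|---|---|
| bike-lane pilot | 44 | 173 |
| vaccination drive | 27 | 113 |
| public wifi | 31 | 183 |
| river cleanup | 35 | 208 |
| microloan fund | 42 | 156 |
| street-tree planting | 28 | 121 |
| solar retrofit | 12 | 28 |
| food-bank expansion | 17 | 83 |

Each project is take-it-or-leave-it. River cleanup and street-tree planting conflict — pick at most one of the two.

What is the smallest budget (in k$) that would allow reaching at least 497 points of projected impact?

Minimise k$ subject to total projected impact ≥ 497.
vaccination drive + public wifi + river cleanup: 504 projected impact at 93 k$.
Any bundle with less than 93 k$ falls short of 497.

93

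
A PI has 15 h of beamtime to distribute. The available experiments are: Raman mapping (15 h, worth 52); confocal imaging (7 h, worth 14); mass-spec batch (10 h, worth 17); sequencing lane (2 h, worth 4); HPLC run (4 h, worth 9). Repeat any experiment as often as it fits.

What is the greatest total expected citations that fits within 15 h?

52

The ratio ordering already packs tightly: Raman mapping, 15 h, 52.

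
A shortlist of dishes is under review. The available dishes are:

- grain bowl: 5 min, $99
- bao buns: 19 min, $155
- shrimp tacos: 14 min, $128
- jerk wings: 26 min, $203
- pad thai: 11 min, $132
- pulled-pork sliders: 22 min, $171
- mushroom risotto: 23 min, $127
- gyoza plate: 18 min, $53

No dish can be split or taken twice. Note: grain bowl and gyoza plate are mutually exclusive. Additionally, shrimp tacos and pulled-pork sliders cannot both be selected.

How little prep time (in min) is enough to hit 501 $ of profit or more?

49

Look for the lowest-prep combination reaching 501.
grain bowl + bao buns + shrimp tacos + pad thai reaches 514 using 49 min.
No combination under 49 min hits 501.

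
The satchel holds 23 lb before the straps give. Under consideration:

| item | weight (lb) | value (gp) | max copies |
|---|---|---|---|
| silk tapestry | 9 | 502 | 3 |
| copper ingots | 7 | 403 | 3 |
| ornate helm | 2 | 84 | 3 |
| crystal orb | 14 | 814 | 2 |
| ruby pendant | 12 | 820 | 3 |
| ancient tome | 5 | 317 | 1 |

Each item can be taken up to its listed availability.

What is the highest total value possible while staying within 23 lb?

Ranking by ratio (value/lb): ruby pendant 68.33, ancient tome 63.40, crystal orb 58.14.
Taking the top-ratio items first gives 3×ornate helm + ruby pendant + ancient tome for 1389 (23 lb).
The 9 lb tied up in 2×ornate helm and ancient tome is better spent on silk tapestry — total rises to 1406 (23 lb).
That's the maximum — no swap from here does better than 1406.

1406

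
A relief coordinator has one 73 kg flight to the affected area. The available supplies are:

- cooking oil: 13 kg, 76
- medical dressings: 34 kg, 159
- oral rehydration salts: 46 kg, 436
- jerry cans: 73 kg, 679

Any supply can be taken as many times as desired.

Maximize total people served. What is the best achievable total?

The ratio heuristic lands on 2×cooking oil + oral rehydration salts (588) but leaves 1 kg idle.
Dropping 2×cooking oil and oral rehydration salts frees 72 kg; slotting in jerry cans (73 kg) lifts the total to 679 at 73 kg.

679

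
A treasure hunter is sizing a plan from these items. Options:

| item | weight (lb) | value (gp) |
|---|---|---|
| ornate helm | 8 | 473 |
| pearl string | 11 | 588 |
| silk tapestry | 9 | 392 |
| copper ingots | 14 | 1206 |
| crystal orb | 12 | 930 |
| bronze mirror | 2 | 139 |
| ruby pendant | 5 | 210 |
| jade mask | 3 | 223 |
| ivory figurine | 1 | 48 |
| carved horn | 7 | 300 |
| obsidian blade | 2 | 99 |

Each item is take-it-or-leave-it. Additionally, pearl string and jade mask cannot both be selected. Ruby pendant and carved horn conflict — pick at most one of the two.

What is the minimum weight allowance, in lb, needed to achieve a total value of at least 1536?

Need the lightest bundle worth ≥ 1536.
Taking copper ingots + bronze mirror + jade mask gives 1568 (≥ 1536) for 19 lb.
No combination under 19 lb hits 1536.

19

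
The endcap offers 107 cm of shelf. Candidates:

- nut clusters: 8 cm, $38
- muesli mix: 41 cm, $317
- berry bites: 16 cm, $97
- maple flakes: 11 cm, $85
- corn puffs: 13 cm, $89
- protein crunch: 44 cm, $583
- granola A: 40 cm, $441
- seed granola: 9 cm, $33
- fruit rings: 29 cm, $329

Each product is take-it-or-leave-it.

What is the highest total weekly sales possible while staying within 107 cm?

1151

The ratio heuristic lands on nut clusters + maple flakes + corn puffs + protein crunch + fruit rings (1124) but leaves 2 cm idle.
Dropping maple flakes and fruit rings frees 40 cm; slotting in granola A (40 cm) lifts the total to 1151 at 105 cm.
Every other selection either busts 107 cm or fails to beat 1151.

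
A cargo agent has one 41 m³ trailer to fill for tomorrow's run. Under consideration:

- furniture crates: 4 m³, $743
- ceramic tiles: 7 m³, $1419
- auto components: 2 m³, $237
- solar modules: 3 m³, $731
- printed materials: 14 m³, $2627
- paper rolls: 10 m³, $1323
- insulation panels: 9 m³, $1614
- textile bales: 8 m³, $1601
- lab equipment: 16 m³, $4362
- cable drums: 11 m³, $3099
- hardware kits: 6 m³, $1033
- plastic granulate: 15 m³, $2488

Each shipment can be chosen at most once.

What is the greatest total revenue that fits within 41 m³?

10354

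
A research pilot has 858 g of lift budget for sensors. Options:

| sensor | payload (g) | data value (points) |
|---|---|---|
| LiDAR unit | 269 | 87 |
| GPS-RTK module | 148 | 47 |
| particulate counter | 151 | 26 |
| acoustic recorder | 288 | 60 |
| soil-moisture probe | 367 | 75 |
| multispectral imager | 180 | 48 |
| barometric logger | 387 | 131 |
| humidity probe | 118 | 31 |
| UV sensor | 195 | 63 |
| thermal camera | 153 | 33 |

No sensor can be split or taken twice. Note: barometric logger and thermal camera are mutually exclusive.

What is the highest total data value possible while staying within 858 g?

Density check — barometric logger 0.34, LiDAR unit 0.32, UV sensor 0.32, GPS-RTK module 0.32 are the best per g.
Best packing: LiDAR unit + barometric logger + UV sensor — 851 g, 281 total.
Every other selection either busts 858 g or breaks a pairing rule or fails to beat 281.

281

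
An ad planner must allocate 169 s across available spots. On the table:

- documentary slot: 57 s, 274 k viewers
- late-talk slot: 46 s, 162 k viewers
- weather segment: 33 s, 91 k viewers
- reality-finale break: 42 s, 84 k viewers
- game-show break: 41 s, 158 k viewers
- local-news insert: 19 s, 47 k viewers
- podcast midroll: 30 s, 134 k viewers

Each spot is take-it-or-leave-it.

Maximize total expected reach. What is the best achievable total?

The ratio heuristic lands on documentary slot + weather segment + game-show break + podcast midroll (657) but leaves 8 s idle.
The 41 s tied up in game-show break is better spent on late-talk slot — total rises to 661 (166 s).
Runner-up documentary slot + weather segment + game-show break + podcast midroll tops out at 657.

661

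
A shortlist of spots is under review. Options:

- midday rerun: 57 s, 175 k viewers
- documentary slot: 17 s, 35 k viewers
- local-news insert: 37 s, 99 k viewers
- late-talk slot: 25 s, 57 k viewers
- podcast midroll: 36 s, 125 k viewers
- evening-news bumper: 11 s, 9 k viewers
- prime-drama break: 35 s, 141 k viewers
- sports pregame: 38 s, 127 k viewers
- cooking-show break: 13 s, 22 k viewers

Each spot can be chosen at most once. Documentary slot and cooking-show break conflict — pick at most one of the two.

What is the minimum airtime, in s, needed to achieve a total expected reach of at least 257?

71

Need the lightest bundle worth ≥ 257.
podcast midroll + prime-drama break: 266 expected reach at 71 s.
Any bundle with less than 71 s falls short of 257.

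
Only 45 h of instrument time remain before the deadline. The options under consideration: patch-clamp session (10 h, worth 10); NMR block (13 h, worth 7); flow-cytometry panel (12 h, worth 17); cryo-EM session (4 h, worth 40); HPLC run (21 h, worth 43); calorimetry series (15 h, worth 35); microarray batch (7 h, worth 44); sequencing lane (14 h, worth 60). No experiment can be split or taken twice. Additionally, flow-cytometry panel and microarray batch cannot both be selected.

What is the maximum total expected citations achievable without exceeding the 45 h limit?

179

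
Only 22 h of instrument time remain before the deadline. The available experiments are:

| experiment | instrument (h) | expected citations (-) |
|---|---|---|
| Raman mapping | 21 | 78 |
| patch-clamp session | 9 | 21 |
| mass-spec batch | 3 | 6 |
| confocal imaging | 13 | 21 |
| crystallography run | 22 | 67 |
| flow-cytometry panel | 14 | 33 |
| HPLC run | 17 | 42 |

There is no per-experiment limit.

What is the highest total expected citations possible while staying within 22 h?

78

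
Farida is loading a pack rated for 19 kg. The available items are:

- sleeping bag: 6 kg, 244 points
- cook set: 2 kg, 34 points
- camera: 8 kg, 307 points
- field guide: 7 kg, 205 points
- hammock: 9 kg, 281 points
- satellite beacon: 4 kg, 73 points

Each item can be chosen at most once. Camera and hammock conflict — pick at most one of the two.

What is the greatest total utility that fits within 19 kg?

The ratio ordering already packs tightly: sleeping bag + camera + satellite beacon, 18 kg, 624.
Nothing else feasible within 19 kg beats 624.

624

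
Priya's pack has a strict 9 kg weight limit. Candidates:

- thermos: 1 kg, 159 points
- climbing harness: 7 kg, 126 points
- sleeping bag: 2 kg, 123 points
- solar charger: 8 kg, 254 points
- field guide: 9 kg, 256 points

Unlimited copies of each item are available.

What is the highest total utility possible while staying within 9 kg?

By utility per kg: thermos 159.00, sleeping bag 61.50, solar charger 31.75, field guide 28.44 lead.
9×thermos uses 9 of the 9 kg and totals 1431.

1431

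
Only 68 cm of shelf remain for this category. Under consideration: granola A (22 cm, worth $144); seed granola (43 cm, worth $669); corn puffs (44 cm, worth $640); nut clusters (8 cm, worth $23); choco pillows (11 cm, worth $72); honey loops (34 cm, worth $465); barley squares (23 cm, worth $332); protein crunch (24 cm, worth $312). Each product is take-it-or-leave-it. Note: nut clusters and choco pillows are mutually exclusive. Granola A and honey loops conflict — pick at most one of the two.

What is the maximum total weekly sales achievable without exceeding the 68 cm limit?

1001

Density check — seed granola 15.56, corn puffs 14.55, barley squares 14.43 are the best per cm.
The ratio ordering already packs tightly: seed granola + barley squares, 66 cm, 1001.
Next best is seed granola + protein crunch at 981 (67 cm) — short by 20.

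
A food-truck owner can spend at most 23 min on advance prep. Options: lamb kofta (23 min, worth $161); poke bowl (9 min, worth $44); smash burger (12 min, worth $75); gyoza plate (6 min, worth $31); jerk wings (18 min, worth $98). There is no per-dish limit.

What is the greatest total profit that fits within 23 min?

161

Best packing: lamb kofta — 23 min, 161 total.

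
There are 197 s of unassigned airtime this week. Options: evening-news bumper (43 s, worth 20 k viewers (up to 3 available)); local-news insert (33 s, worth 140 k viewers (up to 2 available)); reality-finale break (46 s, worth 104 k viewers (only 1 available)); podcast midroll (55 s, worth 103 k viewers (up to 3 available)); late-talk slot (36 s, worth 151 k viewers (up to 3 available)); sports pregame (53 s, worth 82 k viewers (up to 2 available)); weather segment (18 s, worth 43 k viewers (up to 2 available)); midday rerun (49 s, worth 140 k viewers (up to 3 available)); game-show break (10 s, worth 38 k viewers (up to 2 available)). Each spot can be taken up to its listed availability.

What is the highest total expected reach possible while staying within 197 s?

By expected reach per s: local-news insert 4.24, late-talk slot 4.19, game-show break 3.80 lead.
Best packing: 2×local-news insert + 3×late-talk slot + 2×game-show break — 194 s, 809 total.
Nothing else within 197 s beats 809.

809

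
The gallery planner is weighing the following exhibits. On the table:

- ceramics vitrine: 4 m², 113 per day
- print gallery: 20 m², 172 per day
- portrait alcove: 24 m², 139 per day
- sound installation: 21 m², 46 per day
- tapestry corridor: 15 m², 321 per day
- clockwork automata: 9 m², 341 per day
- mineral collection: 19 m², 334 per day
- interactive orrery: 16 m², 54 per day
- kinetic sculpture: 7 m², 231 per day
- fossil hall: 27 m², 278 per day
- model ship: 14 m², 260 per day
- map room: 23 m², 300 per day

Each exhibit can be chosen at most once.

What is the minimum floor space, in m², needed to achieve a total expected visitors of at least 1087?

45

Need the lightest bundle worth ≥ 1087.
tapestry corridor + clockwork automata + kinetic sculpture + model ship reaches 1153 using 45 m².
Any bundle with less than 45 m² falls short of 1087.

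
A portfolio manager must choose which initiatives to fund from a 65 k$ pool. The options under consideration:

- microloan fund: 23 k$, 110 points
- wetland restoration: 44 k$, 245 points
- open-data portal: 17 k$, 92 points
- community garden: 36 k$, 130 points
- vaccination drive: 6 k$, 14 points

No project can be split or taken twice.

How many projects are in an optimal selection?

Best achievable projected impact is 337.
For example wetland restoration + open-data portal achieves it, using 61 k$.
Every optimal selection uses 2 projects.

2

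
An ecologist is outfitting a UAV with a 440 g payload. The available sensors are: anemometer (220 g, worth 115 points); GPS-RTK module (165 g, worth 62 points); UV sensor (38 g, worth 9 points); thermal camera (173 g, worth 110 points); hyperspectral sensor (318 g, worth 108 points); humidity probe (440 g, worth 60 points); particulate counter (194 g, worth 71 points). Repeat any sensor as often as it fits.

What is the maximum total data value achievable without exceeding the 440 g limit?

By data value per g: thermal camera 0.64, anemometer 0.52, GPS-RTK module 0.38, particulate counter 0.37 lead.
2×UV sensor + 2×thermal camera uses 422 of the 440 g and totals 238.
The spare 18 g is too small for any remaining sensor, and no exchange beats 238.

238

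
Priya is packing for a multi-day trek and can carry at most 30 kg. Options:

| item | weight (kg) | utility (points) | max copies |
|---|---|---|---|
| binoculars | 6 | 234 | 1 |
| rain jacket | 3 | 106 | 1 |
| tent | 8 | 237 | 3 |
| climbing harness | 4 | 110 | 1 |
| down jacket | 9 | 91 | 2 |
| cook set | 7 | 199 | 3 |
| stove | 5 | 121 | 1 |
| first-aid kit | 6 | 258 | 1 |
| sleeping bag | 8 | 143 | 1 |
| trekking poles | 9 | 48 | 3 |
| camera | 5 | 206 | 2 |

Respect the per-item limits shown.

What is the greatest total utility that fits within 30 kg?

1141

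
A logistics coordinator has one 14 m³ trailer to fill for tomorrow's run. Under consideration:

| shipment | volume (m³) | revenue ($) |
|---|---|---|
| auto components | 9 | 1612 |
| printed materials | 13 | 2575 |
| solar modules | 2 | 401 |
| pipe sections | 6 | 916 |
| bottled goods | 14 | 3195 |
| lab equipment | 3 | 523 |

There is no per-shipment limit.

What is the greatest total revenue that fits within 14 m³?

Ranking by ratio (revenue/m³): bottled goods 228.21, solar modules 200.50, printed materials 198.08, auto components 179.11.
Taking bottled goods: 14 m³ used, 3195 in revenue.
Every other selection either busts 14 m³ or fails to beat 3195.

3195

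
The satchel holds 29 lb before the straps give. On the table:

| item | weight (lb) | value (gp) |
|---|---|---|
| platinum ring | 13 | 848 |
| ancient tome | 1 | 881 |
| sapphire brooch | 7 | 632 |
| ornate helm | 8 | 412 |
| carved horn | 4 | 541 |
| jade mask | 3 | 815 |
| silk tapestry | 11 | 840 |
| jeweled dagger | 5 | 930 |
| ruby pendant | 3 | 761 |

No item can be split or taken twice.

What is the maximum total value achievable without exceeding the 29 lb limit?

Greedy by ratio would take ancient tome + sapphire brooch + carved horn + jade mask + jeweled dagger + ruby pendant: 23 lb used, total 4560.
The 7 lb tied up in sapphire brooch is better spent on platinum ring — total rises to 4776 (29 lb).
No other feasible combination exceeds 4776.

4776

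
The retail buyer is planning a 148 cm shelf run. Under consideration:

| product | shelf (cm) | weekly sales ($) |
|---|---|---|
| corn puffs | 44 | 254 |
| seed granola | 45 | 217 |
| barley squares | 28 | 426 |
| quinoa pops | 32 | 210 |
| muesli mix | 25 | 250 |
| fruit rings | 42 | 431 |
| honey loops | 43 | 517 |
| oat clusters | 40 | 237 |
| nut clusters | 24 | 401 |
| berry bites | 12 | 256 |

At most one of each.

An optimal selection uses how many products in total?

5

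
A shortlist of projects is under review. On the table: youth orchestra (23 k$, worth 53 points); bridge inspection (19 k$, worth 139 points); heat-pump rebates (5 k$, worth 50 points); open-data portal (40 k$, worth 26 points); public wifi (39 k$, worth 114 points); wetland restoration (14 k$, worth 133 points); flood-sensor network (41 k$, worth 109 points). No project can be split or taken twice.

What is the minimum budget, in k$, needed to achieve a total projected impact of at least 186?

24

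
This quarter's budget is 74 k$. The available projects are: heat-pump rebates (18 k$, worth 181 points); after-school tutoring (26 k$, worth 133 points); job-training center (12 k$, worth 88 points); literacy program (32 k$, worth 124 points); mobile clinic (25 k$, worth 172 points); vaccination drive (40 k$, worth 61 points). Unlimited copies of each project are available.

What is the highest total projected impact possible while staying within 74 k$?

724

Taking 4×heat-pump rebates: 72 k$ used, 724 in projected impact.
Every other selection either busts 74 k$ or fails to beat 724.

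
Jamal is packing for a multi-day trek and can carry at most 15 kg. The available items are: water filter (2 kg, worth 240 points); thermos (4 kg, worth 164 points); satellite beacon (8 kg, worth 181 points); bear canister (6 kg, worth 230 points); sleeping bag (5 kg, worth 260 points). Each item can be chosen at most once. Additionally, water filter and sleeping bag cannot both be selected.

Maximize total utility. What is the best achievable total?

654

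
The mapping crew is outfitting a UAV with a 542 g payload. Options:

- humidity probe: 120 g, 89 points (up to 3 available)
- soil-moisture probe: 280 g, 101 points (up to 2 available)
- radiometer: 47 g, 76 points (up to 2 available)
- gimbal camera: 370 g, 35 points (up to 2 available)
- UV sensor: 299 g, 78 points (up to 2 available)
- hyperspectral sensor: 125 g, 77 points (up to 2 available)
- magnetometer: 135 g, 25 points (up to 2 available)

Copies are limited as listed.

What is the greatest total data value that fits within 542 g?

Density check — radiometer 1.62, humidity probe 0.74, hyperspectral sensor 0.62, soil-moisture probe 0.36 are the best per g.
The ratio heuristic lands on 3×humidity probe + 2×radiometer (419) but leaves 88 g idle.
Replace radiometer with hyperspectral sensor: the trade gains 1 net, giving 420 at 532 g.
Every other selection either busts 542 g or exceeds an availability limit or fails to beat 420.

420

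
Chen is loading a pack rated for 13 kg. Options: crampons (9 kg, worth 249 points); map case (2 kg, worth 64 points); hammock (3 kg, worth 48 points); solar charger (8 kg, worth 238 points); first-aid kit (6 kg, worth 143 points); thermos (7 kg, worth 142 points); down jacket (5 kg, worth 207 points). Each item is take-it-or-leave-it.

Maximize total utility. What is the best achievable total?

445

Taking the top-ratio items first gives map case + first-aid kit + down jacket for 414 (13 kg).
Dropping map case and first-aid kit frees 8 kg; slotting in solar charger (8 kg) lifts the total to 445 at 13 kg.
Every other selection either busts 13 kg or fails to beat 445.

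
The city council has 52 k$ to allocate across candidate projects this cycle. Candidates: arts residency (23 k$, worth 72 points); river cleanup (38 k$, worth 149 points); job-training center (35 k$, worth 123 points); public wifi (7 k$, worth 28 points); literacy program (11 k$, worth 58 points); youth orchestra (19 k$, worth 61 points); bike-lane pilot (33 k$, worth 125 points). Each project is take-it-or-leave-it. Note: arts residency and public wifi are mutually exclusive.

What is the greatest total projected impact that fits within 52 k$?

Public wifi + literacy program + bike-lane pilot uses 51 of the 52 k$ and totals 211.
That's the maximum — no feasible swap from here does better than 211.

211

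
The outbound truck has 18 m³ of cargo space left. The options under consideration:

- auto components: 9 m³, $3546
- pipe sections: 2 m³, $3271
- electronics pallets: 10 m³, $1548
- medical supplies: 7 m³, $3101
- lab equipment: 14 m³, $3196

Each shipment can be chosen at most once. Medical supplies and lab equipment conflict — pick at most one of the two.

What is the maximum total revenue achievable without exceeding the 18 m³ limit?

Auto components + pipe sections + medical supplies uses 18 of the 18 m³ and totals 9918.
Runner-up auto components + pipe sections tops out at 6817.

9918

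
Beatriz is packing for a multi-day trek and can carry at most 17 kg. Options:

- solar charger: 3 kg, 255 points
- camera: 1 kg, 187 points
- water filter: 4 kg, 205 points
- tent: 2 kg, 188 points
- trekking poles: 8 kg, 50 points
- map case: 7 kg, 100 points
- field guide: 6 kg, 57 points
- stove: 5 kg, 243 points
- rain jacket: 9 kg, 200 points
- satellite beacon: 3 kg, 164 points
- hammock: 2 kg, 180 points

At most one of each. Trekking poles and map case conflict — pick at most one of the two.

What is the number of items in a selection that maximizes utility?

Best achievable utility is 1258.
solar charger + camera + water filter + tent + stove + hammock hits 1258 at 17 kg.
All optima have 6 items.

6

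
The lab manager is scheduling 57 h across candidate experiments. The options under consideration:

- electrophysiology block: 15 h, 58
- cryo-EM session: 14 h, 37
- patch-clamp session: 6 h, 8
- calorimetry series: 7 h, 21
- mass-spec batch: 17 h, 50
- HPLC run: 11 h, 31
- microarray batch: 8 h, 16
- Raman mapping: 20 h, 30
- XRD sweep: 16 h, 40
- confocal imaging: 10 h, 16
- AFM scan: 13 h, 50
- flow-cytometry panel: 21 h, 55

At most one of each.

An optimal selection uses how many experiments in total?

4

The maximum expected citations within 57 h is 189.
electrophysiology block + mass-spec batch + HPLC run + AFM scan hits 189 at 56 h.
Every optimal selection uses 4 experiments.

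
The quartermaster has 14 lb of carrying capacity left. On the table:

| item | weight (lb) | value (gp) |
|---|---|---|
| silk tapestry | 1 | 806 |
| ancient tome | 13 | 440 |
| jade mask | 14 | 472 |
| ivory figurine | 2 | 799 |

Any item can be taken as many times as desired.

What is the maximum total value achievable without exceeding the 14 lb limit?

11284

Best packing: 14×silk tapestry — 14 lb, 11284 total.
Nothing else within 14 lb beats 11284.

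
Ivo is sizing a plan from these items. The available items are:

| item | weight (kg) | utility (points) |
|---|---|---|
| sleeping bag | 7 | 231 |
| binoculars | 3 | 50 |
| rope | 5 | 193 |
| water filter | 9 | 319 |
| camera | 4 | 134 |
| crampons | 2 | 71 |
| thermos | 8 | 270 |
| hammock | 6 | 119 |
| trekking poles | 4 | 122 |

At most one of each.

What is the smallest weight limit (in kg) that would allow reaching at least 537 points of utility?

16

Need the lightest bundle worth ≥ 537.
Taking sleeping bag + water filter gives 550 (≥ 537) for 16 kg.
No combination under 16 kg hits 537.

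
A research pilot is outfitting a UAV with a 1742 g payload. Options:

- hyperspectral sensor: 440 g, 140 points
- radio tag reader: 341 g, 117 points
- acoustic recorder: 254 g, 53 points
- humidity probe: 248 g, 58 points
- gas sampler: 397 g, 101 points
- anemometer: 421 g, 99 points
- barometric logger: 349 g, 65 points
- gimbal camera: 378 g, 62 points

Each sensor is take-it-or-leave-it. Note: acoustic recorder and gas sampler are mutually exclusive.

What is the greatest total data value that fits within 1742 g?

The ratio heuristic lands on hyperspectral sensor + radio tag reader + gas sampler + anemometer (457) but leaves 143 g idle.
The 397 g tied up in gas sampler is better spent on acoustic recorder + humidity probe — total rises to 467 (1704 g).
Every other selection either busts 1742 g or breaks a pairing rule or fails to beat 467.

467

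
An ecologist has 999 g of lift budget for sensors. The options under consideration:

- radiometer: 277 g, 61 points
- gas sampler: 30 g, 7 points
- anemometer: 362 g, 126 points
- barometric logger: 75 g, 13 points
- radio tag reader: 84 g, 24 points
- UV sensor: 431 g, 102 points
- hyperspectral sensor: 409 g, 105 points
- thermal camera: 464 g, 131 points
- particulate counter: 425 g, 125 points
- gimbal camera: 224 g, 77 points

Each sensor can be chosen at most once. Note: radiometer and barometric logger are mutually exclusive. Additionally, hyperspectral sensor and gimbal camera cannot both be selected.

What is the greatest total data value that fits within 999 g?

Ranking by ratio (data value/g): anemometer 0.35, gimbal camera 0.34, particulate counter 0.29, radio tag reader 0.29.
Taking gas sampler + anemometer + barometric logger + radio tag reader + particulate counter: 976 g used, 295 in data value.
Radiometer + gas sampler + anemometer + radio tag reader + gimbal camera matches that 295 at 977 g; no feasible combination exceeds it.

295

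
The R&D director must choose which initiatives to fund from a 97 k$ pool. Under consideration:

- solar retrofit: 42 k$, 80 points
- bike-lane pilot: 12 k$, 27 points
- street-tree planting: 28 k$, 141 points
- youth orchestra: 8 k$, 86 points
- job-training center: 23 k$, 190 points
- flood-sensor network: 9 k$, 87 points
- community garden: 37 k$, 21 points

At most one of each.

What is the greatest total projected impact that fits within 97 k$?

531

Density check — youth orchestra 10.75, flood-sensor network 9.67, job-training center 8.26, street-tree planting 5.04 are the best per k$.
Bike-lane pilot + street-tree planting + youth orchestra + job-training center + flood-sensor network uses 80 of the 97 k$ and totals 531.
Every other selection either busts 97 k$ or fails to beat 531.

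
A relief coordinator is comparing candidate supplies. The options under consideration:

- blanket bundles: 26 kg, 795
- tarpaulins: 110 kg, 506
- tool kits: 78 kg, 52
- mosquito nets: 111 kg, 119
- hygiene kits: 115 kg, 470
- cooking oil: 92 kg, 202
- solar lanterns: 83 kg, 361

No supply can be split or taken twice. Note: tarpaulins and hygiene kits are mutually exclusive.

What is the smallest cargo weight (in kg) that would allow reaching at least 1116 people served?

109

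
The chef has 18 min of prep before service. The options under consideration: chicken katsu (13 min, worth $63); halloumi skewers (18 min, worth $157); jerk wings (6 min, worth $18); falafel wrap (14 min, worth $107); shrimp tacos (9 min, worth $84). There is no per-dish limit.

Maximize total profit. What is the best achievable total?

The ratio ordering already packs tightly: 2×shrimp tacos, 18 min, 168.
Nothing else within 18 min beats 168.

168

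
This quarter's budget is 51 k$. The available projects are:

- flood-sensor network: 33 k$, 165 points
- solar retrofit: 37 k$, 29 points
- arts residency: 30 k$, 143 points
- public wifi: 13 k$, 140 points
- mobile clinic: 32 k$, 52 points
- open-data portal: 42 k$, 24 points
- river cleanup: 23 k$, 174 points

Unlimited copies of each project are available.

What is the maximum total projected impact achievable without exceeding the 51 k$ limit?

A density-first pass picks 3×public wifi — 420 at 39 k$.
Replace public wifi with river cleanup: the trade gains 34 net, giving 454 at 49 k$.
That's the maximum — no swap from here does better than 454.

454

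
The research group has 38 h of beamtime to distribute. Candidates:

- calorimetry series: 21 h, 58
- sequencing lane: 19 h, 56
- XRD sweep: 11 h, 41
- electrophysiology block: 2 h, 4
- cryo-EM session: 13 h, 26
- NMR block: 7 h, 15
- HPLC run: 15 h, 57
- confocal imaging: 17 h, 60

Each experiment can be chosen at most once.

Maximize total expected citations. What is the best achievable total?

Filling by ratio: XRD sweep + electrophysiology block + NMR block + HPLC run for 117, with 3 h left unused.
Dropping XRD sweep and NMR block frees 18 h; slotting in confocal imaging (17 h) lifts the total to 121 at 34 h.
Next best is sequencing lane + electrophysiology block + confocal imaging at 120 (38 h) — short by 1.

121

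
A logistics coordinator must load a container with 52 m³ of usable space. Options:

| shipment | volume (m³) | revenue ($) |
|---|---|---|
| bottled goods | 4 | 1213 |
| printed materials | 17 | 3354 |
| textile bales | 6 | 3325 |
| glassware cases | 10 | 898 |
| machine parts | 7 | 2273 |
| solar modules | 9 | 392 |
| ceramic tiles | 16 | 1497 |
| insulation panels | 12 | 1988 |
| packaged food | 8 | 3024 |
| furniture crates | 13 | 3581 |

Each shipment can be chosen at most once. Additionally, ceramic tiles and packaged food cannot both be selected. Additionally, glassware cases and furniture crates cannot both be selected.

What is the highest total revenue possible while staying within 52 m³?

Taking the top-ratio shipments first gives bottled goods + textile bales + machine parts + insulation panels + packaged food + furniture crates for 15404 (50 m³).
The 16 m³ tied up in bottled goods and insulation panels is better spent on printed materials — total rises to 15557 (51 m³).
The closest alternative, bottled goods + textile bales + machine parts + insulation panels + packaged food + furniture crates, reaches only 15404.

15557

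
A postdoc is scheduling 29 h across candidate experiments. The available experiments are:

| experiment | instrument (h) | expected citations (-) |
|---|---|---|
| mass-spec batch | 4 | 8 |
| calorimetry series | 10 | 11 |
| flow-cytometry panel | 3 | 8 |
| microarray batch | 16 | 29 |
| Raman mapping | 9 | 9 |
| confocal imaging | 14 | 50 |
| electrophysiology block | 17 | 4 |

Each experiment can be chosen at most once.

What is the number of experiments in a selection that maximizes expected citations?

3

The maximum expected citations within 29 h is 69.
One optimal bundle: mass-spec batch + calorimetry series + confocal imaging (28 h).
Any selection reaching 69 contains exactly 3 experiments.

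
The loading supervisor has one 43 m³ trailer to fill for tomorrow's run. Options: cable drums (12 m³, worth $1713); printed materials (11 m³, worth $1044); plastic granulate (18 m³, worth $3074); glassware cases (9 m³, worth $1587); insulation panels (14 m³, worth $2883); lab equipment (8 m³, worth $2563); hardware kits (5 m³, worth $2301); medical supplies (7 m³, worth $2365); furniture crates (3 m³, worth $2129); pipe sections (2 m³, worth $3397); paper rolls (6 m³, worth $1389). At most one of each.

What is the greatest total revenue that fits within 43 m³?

15857

A density-first pass picks glassware cases + lab equipment + hardware kits + medical supplies + furniture crates + pipe sections + paper rolls — 15731 at 40 m³.
Replace glassware cases with cable drums: the trade gains 126 net, giving 15857 at 43 m³.
No other feasible combination exceeds 15857.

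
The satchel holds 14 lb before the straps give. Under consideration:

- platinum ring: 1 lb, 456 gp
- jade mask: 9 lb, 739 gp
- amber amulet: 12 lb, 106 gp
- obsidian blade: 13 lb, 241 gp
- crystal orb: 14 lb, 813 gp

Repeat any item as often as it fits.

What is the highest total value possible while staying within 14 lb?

6384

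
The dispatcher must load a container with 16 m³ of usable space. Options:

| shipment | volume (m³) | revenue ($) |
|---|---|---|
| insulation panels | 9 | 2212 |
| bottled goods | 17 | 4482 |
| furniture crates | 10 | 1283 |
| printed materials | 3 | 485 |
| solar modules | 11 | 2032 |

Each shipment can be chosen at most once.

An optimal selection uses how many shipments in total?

2

Best achievable revenue is 2697.
For example insulation panels + printed materials achieves it, using 12 m³.
Every optimal selection uses 2 shipments.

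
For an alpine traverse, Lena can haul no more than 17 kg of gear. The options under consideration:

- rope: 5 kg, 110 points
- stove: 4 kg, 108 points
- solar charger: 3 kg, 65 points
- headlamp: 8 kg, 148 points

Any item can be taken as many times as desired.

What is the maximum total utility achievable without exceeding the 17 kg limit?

434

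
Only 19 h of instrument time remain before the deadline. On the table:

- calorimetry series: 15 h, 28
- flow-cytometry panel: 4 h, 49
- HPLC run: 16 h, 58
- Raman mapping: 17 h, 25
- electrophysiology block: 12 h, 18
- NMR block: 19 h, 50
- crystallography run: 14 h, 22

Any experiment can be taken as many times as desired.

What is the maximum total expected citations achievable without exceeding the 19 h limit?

Taking 4×flow-cytometry panel: 16 h used, 196 in expected citations.
That's the maximum — no swap from here does better than 196.

196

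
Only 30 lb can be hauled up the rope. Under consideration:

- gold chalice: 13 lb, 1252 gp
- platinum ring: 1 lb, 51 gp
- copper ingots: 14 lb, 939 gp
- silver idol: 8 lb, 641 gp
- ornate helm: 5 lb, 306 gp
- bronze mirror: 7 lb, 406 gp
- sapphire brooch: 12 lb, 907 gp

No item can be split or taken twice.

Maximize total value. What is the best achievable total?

2465

Filling by ratio: gold chalice + platinum ring + silver idol + ornate helm for 2250, with 3 lb left unused.
Dropping platinum ring and silver idol frees 9 lb; slotting in sapphire brooch (12 lb) lifts the total to 2465 at 30 lb.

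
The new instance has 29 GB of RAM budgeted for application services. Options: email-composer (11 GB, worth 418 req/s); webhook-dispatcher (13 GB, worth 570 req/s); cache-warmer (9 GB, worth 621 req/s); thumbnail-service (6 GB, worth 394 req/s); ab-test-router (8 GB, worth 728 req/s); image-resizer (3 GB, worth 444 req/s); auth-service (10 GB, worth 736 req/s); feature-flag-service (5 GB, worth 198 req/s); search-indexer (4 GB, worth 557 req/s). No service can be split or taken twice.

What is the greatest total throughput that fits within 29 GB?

2548

Filling by ratio: ab-test-router + image-resizer + auth-service + search-indexer for 2465, with 4 GB left unused.
Replace auth-service with cache-warmer + feature-flag-service: the trade gains 83 net, giving 2548 at 29 GB.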